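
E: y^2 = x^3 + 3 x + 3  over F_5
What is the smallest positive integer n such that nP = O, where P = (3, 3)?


Compute successive multiples of P until we hit O:
  1P = (3, 3)
  2P = (4, 2)
  3P = (4, 3)
  4P = (3, 2)
  5P = O

ord(P) = 5


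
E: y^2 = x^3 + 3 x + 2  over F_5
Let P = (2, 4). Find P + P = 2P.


Doubling: s = (3 x1^2 + a) / (2 y1)
s = (3*2^2 + 3) / (2*4) mod 5 = 0
x3 = s^2 - 2 x1 mod 5 = 0^2 - 2*2 = 1
y3 = s (x1 - x3) - y1 mod 5 = 0 * (2 - 1) - 4 = 1

2P = (1, 1)


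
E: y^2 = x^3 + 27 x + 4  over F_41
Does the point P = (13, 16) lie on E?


Check whether y^2 = x^3 + 27 x + 4 (mod 41) for (x, y) = (13, 16).
LHS: y^2 = 16^2 mod 41 = 10
RHS: x^3 + 27 x + 4 = 13^3 + 27*13 + 4 mod 41 = 10
LHS = RHS

Yes, on the curve


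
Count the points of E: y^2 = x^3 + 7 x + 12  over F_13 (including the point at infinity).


For each x in F_13, count y with y^2 = x^3 + 7 x + 12 mod 13:
  x = 0: RHS = 12, y in [5, 8]  -> 2 point(s)
  x = 4: RHS = 0, y in [0]  -> 1 point(s)
  x = 5: RHS = 3, y in [4, 9]  -> 2 point(s)
  x = 6: RHS = 10, y in [6, 7]  -> 2 point(s)
  x = 7: RHS = 1, y in [1, 12]  -> 2 point(s)
  x = 10: RHS = 3, y in [4, 9]  -> 2 point(s)
  x = 11: RHS = 3, y in [4, 9]  -> 2 point(s)
  x = 12: RHS = 4, y in [2, 11]  -> 2 point(s)
Affine points: 15. Add the point at infinity: total = 16.

#E(F_13) = 16


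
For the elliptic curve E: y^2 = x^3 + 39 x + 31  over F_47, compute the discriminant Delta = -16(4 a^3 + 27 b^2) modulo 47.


4 a^3 + 27 b^2 = 4*39^3 + 27*31^2 = 237276 + 25947 = 263223
Delta = -16 * (263223) = -4211568
Delta mod 47 = 8

Delta = 8 (mod 47)


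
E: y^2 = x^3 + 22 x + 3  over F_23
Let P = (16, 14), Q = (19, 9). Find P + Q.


P != Q, so use the chord formula.
s = (y2 - y1) / (x2 - x1) = (18) / (3) mod 23 = 6
x3 = s^2 - x1 - x2 mod 23 = 6^2 - 16 - 19 = 1
y3 = s (x1 - x3) - y1 mod 23 = 6 * (16 - 1) - 14 = 7

P + Q = (1, 7)


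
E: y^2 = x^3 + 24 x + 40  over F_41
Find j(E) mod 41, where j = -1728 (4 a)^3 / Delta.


Delta = -16(4 a^3 + 27 b^2) mod 41 = 22
-1728 * (4 a)^3 = -1728 * (4*24)^3 mod 41 = 18
j = 18 * 22^(-1) mod 41 = 12

j = 12 (mod 41)


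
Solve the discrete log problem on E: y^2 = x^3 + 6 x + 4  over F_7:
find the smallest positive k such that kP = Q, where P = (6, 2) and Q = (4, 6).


Enumerate multiples of P until we hit Q = (4, 6):
  1P = (6, 2)
  2P = (4, 6)
Match found at i = 2.

k = 2


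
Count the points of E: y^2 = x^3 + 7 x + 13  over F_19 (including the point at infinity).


For each x in F_19, count y with y^2 = x^3 + 7 x + 13 mod 19:
  x = 2: RHS = 16, y in [4, 15]  -> 2 point(s)
  x = 3: RHS = 4, y in [2, 17]  -> 2 point(s)
  x = 6: RHS = 5, y in [9, 10]  -> 2 point(s)
  x = 7: RHS = 6, y in [5, 14]  -> 2 point(s)
  x = 8: RHS = 11, y in [7, 12]  -> 2 point(s)
  x = 9: RHS = 7, y in [8, 11]  -> 2 point(s)
  x = 10: RHS = 0, y in [0]  -> 1 point(s)
  x = 12: RHS = 1, y in [1, 18]  -> 2 point(s)
  x = 14: RHS = 5, y in [9, 10]  -> 2 point(s)
  x = 15: RHS = 16, y in [4, 15]  -> 2 point(s)
  x = 18: RHS = 5, y in [9, 10]  -> 2 point(s)
Affine points: 21. Add the point at infinity: total = 22.

#E(F_19) = 22


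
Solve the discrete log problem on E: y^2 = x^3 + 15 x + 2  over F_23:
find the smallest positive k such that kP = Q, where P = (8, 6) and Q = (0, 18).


Enumerate multiples of P until we hit Q = (0, 18):
  1P = (8, 6)
  2P = (7, 17)
  3P = (14, 14)
  4P = (13, 18)
  5P = (5, 15)
  6P = (19, 4)
  7P = (12, 1)
  8P = (6, 3)
  9P = (17, 15)
  10P = (22, 3)
  11P = (11, 16)
  12P = (10, 18)
  13P = (18, 3)
  14P = (1, 8)
  15P = (0, 18)
Match found at i = 15.

k = 15


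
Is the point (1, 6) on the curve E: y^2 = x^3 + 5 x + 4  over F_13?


Check whether y^2 = x^3 + 5 x + 4 (mod 13) for (x, y) = (1, 6).
LHS: y^2 = 6^2 mod 13 = 10
RHS: x^3 + 5 x + 4 = 1^3 + 5*1 + 4 mod 13 = 10
LHS = RHS

Yes, on the curve


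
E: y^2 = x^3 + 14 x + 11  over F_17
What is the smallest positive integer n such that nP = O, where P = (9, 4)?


Compute successive multiples of P until we hit O:
  1P = (9, 4)
  2P = (15, 3)
  3P = (2, 9)
  4P = (2, 8)
  5P = (15, 14)
  6P = (9, 13)
  7P = O

ord(P) = 7


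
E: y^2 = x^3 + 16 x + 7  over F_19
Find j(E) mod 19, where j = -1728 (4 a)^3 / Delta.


Delta = -16(4 a^3 + 27 b^2) mod 19 = 16
-1728 * (4 a)^3 = -1728 * (4*16)^3 mod 19 = 1
j = 1 * 16^(-1) mod 19 = 6

j = 6 (mod 19)


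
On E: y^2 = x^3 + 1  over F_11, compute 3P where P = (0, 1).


k = 3 = 11_2 (binary, LSB first: 11)
Double-and-add from P = (0, 1):
  bit 0 = 1: acc = O + (0, 1) = (0, 1)
  bit 1 = 1: acc = (0, 1) + (0, 10) = O

3P = O


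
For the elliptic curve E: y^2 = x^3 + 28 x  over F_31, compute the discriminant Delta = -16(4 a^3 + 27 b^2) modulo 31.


4 a^3 + 27 b^2 = 4*28^3 + 27*0^2 = 87808 + 0 = 87808
Delta = -16 * (87808) = -1404928
Delta mod 31 = 23

Delta = 23 (mod 31)


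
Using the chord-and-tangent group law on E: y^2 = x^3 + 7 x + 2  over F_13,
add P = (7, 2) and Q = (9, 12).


P != Q, so use the chord formula.
s = (y2 - y1) / (x2 - x1) = (10) / (2) mod 13 = 5
x3 = s^2 - x1 - x2 mod 13 = 5^2 - 7 - 9 = 9
y3 = s (x1 - x3) - y1 mod 13 = 5 * (7 - 9) - 2 = 1

P + Q = (9, 1)


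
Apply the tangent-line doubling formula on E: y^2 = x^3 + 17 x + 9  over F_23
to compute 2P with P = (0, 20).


Doubling: s = (3 x1^2 + a) / (2 y1)
s = (3*0^2 + 17) / (2*20) mod 23 = 1
x3 = s^2 - 2 x1 mod 23 = 1^2 - 2*0 = 1
y3 = s (x1 - x3) - y1 mod 23 = 1 * (0 - 1) - 20 = 2

2P = (1, 2)


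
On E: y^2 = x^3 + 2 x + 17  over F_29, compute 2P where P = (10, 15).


Doubling: s = (3 x1^2 + a) / (2 y1)
s = (3*10^2 + 2) / (2*15) mod 29 = 12
x3 = s^2 - 2 x1 mod 29 = 12^2 - 2*10 = 8
y3 = s (x1 - x3) - y1 mod 29 = 12 * (10 - 8) - 15 = 9

2P = (8, 9)


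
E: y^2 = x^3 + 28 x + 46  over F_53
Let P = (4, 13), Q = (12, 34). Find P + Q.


P != Q, so use the chord formula.
s = (y2 - y1) / (x2 - x1) = (21) / (8) mod 53 = 49
x3 = s^2 - x1 - x2 mod 53 = 49^2 - 4 - 12 = 0
y3 = s (x1 - x3) - y1 mod 53 = 49 * (4 - 0) - 13 = 24

P + Q = (0, 24)


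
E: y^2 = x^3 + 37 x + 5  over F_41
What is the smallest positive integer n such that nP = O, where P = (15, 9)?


Compute successive multiples of P until we hit O:
  1P = (15, 9)
  2P = (6, 19)
  3P = (2, 13)
  4P = (19, 8)
  5P = (25, 14)
  6P = (32, 3)
  7P = (12, 2)
  8P = (24, 11)
  ... (continuing to 53P)
  53P = O

ord(P) = 53


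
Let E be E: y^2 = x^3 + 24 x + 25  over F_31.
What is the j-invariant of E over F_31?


Delta = -16(4 a^3 + 27 b^2) mod 31 = 14
-1728 * (4 a)^3 = -1728 * (4*24)^3 mod 31 = 30
j = 30 * 14^(-1) mod 31 = 11

j = 11 (mod 31)


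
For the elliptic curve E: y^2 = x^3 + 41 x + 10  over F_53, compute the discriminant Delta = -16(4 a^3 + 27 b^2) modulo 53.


4 a^3 + 27 b^2 = 4*41^3 + 27*10^2 = 275684 + 2700 = 278384
Delta = -16 * (278384) = -4454144
Delta mod 53 = 29

Delta = 29 (mod 53)


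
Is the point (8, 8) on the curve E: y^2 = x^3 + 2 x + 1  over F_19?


Check whether y^2 = x^3 + 2 x + 1 (mod 19) for (x, y) = (8, 8).
LHS: y^2 = 8^2 mod 19 = 7
RHS: x^3 + 2 x + 1 = 8^3 + 2*8 + 1 mod 19 = 16
LHS != RHS

No, not on the curve


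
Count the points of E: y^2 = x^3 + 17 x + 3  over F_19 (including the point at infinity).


For each x in F_19, count y with y^2 = x^3 + 17 x + 3 mod 19:
  x = 2: RHS = 7, y in [8, 11]  -> 2 point(s)
  x = 3: RHS = 5, y in [9, 10]  -> 2 point(s)
  x = 5: RHS = 4, y in [2, 17]  -> 2 point(s)
  x = 6: RHS = 17, y in [6, 13]  -> 2 point(s)
  x = 7: RHS = 9, y in [3, 16]  -> 2 point(s)
  x = 8: RHS = 5, y in [9, 10]  -> 2 point(s)
  x = 9: RHS = 11, y in [7, 12]  -> 2 point(s)
  x = 11: RHS = 1, y in [1, 18]  -> 2 point(s)
  x = 12: RHS = 16, y in [4, 15]  -> 2 point(s)
  x = 15: RHS = 4, y in [2, 17]  -> 2 point(s)
  x = 16: RHS = 1, y in [1, 18]  -> 2 point(s)
  x = 18: RHS = 4, y in [2, 17]  -> 2 point(s)
Affine points: 24. Add the point at infinity: total = 25.

#E(F_19) = 25


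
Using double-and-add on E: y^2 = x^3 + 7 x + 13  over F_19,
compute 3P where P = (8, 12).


k = 3 = 11_2 (binary, LSB first: 11)
Double-and-add from P = (8, 12):
  bit 0 = 1: acc = O + (8, 12) = (8, 12)
  bit 1 = 1: acc = (8, 12) + (7, 5) = (15, 15)

3P = (15, 15)


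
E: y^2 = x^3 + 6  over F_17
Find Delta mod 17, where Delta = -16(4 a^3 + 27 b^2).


4 a^3 + 27 b^2 = 4*0^3 + 27*6^2 = 0 + 972 = 972
Delta = -16 * (972) = -15552
Delta mod 17 = 3

Delta = 3 (mod 17)


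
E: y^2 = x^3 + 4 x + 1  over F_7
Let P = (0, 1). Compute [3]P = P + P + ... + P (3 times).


k = 3 = 11_2 (binary, LSB first: 11)
Double-and-add from P = (0, 1):
  bit 0 = 1: acc = O + (0, 1) = (0, 1)
  bit 1 = 1: acc = (0, 1) + (4, 5) = (4, 2)

3P = (4, 2)


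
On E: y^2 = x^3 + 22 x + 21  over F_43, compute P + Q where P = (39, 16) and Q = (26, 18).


P != Q, so use the chord formula.
s = (y2 - y1) / (x2 - x1) = (2) / (30) mod 43 = 23
x3 = s^2 - x1 - x2 mod 43 = 23^2 - 39 - 26 = 34
y3 = s (x1 - x3) - y1 mod 43 = 23 * (39 - 34) - 16 = 13

P + Q = (34, 13)


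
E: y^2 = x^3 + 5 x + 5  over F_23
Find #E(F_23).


For each x in F_23, count y with y^2 = x^3 + 5 x + 5 mod 23:
  x = 2: RHS = 0, y in [0]  -> 1 point(s)
  x = 3: RHS = 1, y in [1, 22]  -> 2 point(s)
  x = 13: RHS = 13, y in [6, 17]  -> 2 point(s)
  x = 14: RHS = 13, y in [6, 17]  -> 2 point(s)
  x = 16: RHS = 18, y in [8, 15]  -> 2 point(s)
  x = 17: RHS = 12, y in [9, 14]  -> 2 point(s)
  x = 18: RHS = 16, y in [4, 19]  -> 2 point(s)
  x = 19: RHS = 13, y in [6, 17]  -> 2 point(s)
  x = 20: RHS = 9, y in [3, 20]  -> 2 point(s)
Affine points: 17. Add the point at infinity: total = 18.

#E(F_23) = 18


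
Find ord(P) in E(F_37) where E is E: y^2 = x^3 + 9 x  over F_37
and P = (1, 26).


Compute successive multiples of P until we hit O:
  1P = (1, 26)
  2P = (9, 12)
  3P = (0, 0)
  4P = (9, 25)
  5P = (1, 11)
  6P = O

ord(P) = 6


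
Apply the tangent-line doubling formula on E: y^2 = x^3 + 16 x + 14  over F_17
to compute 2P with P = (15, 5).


Doubling: s = (3 x1^2 + a) / (2 y1)
s = (3*15^2 + 16) / (2*5) mod 17 = 13
x3 = s^2 - 2 x1 mod 17 = 13^2 - 2*15 = 3
y3 = s (x1 - x3) - y1 mod 17 = 13 * (15 - 3) - 5 = 15

2P = (3, 15)


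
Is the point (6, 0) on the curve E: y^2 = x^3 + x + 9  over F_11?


Check whether y^2 = x^3 + 1 x + 9 (mod 11) for (x, y) = (6, 0).
LHS: y^2 = 0^2 mod 11 = 0
RHS: x^3 + 1 x + 9 = 6^3 + 1*6 + 9 mod 11 = 0
LHS = RHS

Yes, on the curve


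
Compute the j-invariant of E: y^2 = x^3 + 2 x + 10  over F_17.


Delta = -16(4 a^3 + 27 b^2) mod 17 = 12
-1728 * (4 a)^3 = -1728 * (4*2)^3 mod 17 = 12
j = 12 * 12^(-1) mod 17 = 1

j = 1 (mod 17)


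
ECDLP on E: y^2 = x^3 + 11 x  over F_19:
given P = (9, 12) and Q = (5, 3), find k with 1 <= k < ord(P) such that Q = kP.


Enumerate multiples of P until we hit Q = (5, 3):
  1P = (9, 12)
  2P = (6, 15)
  3P = (5, 3)
Match found at i = 3.

k = 3


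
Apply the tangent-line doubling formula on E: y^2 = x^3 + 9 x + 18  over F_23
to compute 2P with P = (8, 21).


Doubling: s = (3 x1^2 + a) / (2 y1)
s = (3*8^2 + 9) / (2*21) mod 23 = 13
x3 = s^2 - 2 x1 mod 23 = 13^2 - 2*8 = 15
y3 = s (x1 - x3) - y1 mod 23 = 13 * (8 - 15) - 21 = 3

2P = (15, 3)


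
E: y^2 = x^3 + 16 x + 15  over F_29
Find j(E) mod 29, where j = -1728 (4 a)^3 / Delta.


Delta = -16(4 a^3 + 27 b^2) mod 29 = 24
-1728 * (4 a)^3 = -1728 * (4*16)^3 mod 29 = 11
j = 11 * 24^(-1) mod 29 = 21

j = 21 (mod 29)


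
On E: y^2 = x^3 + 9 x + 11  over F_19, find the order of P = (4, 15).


Compute successive multiples of P until we hit O:
  1P = (4, 15)
  2P = (11, 4)
  3P = (15, 5)
  4P = (17, 2)
  5P = (18, 18)
  6P = (8, 14)
  7P = (13, 11)
  8P = (9, 2)
  ... (continuing to 21P)
  21P = O

ord(P) = 21


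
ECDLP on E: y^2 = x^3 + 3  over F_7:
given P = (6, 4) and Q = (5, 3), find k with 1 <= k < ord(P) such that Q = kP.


Enumerate multiples of P until we hit Q = (5, 3):
  1P = (6, 4)
  2P = (4, 2)
  3P = (5, 4)
  4P = (3, 3)
  5P = (2, 2)
  6P = (1, 2)
  7P = (1, 5)
  8P = (2, 5)
  9P = (3, 4)
  10P = (5, 3)
Match found at i = 10.

k = 10


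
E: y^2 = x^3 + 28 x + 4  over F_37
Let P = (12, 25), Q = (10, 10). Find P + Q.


P != Q, so use the chord formula.
s = (y2 - y1) / (x2 - x1) = (22) / (35) mod 37 = 26
x3 = s^2 - x1 - x2 mod 37 = 26^2 - 12 - 10 = 25
y3 = s (x1 - x3) - y1 mod 37 = 26 * (12 - 25) - 25 = 7

P + Q = (25, 7)


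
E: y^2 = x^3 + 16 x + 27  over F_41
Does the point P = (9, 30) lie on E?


Check whether y^2 = x^3 + 16 x + 27 (mod 41) for (x, y) = (9, 30).
LHS: y^2 = 30^2 mod 41 = 39
RHS: x^3 + 16 x + 27 = 9^3 + 16*9 + 27 mod 41 = 39
LHS = RHS

Yes, on the curve


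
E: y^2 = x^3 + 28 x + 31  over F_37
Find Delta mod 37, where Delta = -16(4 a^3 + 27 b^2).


4 a^3 + 27 b^2 = 4*28^3 + 27*31^2 = 87808 + 25947 = 113755
Delta = -16 * (113755) = -1820080
Delta mod 37 = 24

Delta = 24 (mod 37)


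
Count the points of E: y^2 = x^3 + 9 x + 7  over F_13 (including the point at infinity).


For each x in F_13, count y with y^2 = x^3 + 9 x + 7 mod 13:
  x = 1: RHS = 4, y in [2, 11]  -> 2 point(s)
  x = 3: RHS = 9, y in [3, 10]  -> 2 point(s)
  x = 4: RHS = 3, y in [4, 9]  -> 2 point(s)
  x = 6: RHS = 4, y in [2, 11]  -> 2 point(s)
  x = 7: RHS = 10, y in [6, 7]  -> 2 point(s)
  x = 12: RHS = 10, y in [6, 7]  -> 2 point(s)
Affine points: 12. Add the point at infinity: total = 13.

#E(F_13) = 13


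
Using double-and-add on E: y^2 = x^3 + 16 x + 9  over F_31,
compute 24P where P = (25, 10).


k = 24 = 11000_2 (binary, LSB first: 00011)
Double-and-add from P = (25, 10):
  bit 0 = 0: acc unchanged = O
  bit 1 = 0: acc unchanged = O
  bit 2 = 0: acc unchanged = O
  bit 3 = 1: acc = O + (5, 11) = (5, 11)
  bit 4 = 1: acc = (5, 11) + (0, 28) = (14, 1)

24P = (14, 1)


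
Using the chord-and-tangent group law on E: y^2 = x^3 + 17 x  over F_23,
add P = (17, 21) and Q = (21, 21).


P != Q, so use the chord formula.
s = (y2 - y1) / (x2 - x1) = (0) / (4) mod 23 = 0
x3 = s^2 - x1 - x2 mod 23 = 0^2 - 17 - 21 = 8
y3 = s (x1 - x3) - y1 mod 23 = 0 * (17 - 8) - 21 = 2

P + Q = (8, 2)


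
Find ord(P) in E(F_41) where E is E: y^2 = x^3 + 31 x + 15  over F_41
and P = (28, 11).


Compute successive multiples of P until we hit O:
  1P = (28, 11)
  2P = (28, 30)
  3P = O

ord(P) = 3


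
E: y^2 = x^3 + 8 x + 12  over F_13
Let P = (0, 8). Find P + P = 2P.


Doubling: s = (3 x1^2 + a) / (2 y1)
s = (3*0^2 + 8) / (2*8) mod 13 = 7
x3 = s^2 - 2 x1 mod 13 = 7^2 - 2*0 = 10
y3 = s (x1 - x3) - y1 mod 13 = 7 * (0 - 10) - 8 = 0

2P = (10, 0)


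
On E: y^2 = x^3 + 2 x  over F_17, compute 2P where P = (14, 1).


k = 2 = 10_2 (binary, LSB first: 01)
Double-and-add from P = (14, 1):
  bit 0 = 0: acc unchanged = O
  bit 1 = 1: acc = O + (8, 1) = (8, 1)

2P = (8, 1)


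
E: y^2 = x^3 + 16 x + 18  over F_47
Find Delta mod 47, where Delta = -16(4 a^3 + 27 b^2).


4 a^3 + 27 b^2 = 4*16^3 + 27*18^2 = 16384 + 8748 = 25132
Delta = -16 * (25132) = -402112
Delta mod 47 = 20

Delta = 20 (mod 47)


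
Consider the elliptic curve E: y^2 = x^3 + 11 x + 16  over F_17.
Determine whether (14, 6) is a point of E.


Check whether y^2 = x^3 + 11 x + 16 (mod 17) for (x, y) = (14, 6).
LHS: y^2 = 6^2 mod 17 = 2
RHS: x^3 + 11 x + 16 = 14^3 + 11*14 + 16 mod 17 = 7
LHS != RHS

No, not on the curve


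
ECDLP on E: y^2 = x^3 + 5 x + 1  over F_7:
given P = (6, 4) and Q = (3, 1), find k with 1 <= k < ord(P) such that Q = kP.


Enumerate multiples of P until we hit Q = (3, 1):
  1P = (6, 4)
  2P = (3, 6)
  3P = (0, 6)
  4P = (5, 5)
  5P = (4, 1)
  6P = (1, 0)
  7P = (4, 6)
  8P = (5, 2)
  9P = (0, 1)
  10P = (3, 1)
Match found at i = 10.

k = 10


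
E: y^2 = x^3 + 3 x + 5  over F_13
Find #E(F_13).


For each x in F_13, count y with y^2 = x^3 + 3 x + 5 mod 13:
  x = 1: RHS = 9, y in [3, 10]  -> 2 point(s)
  x = 4: RHS = 3, y in [4, 9]  -> 2 point(s)
  x = 11: RHS = 4, y in [2, 11]  -> 2 point(s)
  x = 12: RHS = 1, y in [1, 12]  -> 2 point(s)
Affine points: 8. Add the point at infinity: total = 9.

#E(F_13) = 9


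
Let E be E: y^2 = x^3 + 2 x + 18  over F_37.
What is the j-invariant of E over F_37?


Delta = -16(4 a^3 + 27 b^2) mod 37 = 9
-1728 * (4 a)^3 = -1728 * (4*2)^3 mod 37 = 8
j = 8 * 9^(-1) mod 37 = 5

j = 5 (mod 37)


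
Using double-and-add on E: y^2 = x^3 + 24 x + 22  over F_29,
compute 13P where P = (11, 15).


k = 13 = 1101_2 (binary, LSB first: 1011)
Double-and-add from P = (11, 15):
  bit 0 = 1: acc = O + (11, 15) = (11, 15)
  bit 1 = 0: acc unchanged = (11, 15)
  bit 2 = 1: acc = (11, 15) + (14, 17) = (27, 13)
  bit 3 = 1: acc = (27, 13) + (6, 11) = (16, 6)

13P = (16, 6)


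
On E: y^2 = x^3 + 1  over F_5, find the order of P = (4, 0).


Compute successive multiples of P until we hit O:
  1P = (4, 0)
  2P = O

ord(P) = 2


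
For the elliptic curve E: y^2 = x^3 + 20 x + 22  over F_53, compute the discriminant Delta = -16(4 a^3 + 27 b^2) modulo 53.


4 a^3 + 27 b^2 = 4*20^3 + 27*22^2 = 32000 + 13068 = 45068
Delta = -16 * (45068) = -721088
Delta mod 53 = 30

Delta = 30 (mod 53)


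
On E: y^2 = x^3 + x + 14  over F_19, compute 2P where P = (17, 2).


Doubling: s = (3 x1^2 + a) / (2 y1)
s = (3*17^2 + 1) / (2*2) mod 19 = 8
x3 = s^2 - 2 x1 mod 19 = 8^2 - 2*17 = 11
y3 = s (x1 - x3) - y1 mod 19 = 8 * (17 - 11) - 2 = 8

2P = (11, 8)


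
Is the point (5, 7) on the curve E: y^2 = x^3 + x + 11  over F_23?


Check whether y^2 = x^3 + 1 x + 11 (mod 23) for (x, y) = (5, 7).
LHS: y^2 = 7^2 mod 23 = 3
RHS: x^3 + 1 x + 11 = 5^3 + 1*5 + 11 mod 23 = 3
LHS = RHS

Yes, on the curve


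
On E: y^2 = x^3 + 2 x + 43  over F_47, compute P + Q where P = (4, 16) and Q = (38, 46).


P != Q, so use the chord formula.
s = (y2 - y1) / (x2 - x1) = (30) / (34) mod 47 = 23
x3 = s^2 - x1 - x2 mod 47 = 23^2 - 4 - 38 = 17
y3 = s (x1 - x3) - y1 mod 47 = 23 * (4 - 17) - 16 = 14

P + Q = (17, 14)


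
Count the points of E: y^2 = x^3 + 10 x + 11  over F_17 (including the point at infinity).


For each x in F_17, count y with y^2 = x^3 + 10 x + 11 mod 17:
  x = 3: RHS = 0, y in [0]  -> 1 point(s)
  x = 4: RHS = 13, y in [8, 9]  -> 2 point(s)
  x = 5: RHS = 16, y in [4, 13]  -> 2 point(s)
  x = 6: RHS = 15, y in [7, 10]  -> 2 point(s)
  x = 7: RHS = 16, y in [4, 13]  -> 2 point(s)
  x = 8: RHS = 8, y in [5, 12]  -> 2 point(s)
  x = 13: RHS = 9, y in [3, 14]  -> 2 point(s)
  x = 15: RHS = 0, y in [0]  -> 1 point(s)
  x = 16: RHS = 0, y in [0]  -> 1 point(s)
Affine points: 15. Add the point at infinity: total = 16.

#E(F_17) = 16


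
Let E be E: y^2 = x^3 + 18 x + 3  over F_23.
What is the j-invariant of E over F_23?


Delta = -16(4 a^3 + 27 b^2) mod 23 = 18
-1728 * (4 a)^3 = -1728 * (4*18)^3 mod 23 = 11
j = 11 * 18^(-1) mod 23 = 7

j = 7 (mod 23)


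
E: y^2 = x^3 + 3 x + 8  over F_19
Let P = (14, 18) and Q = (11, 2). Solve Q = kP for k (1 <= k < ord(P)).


Enumerate multiples of P until we hit Q = (11, 2):
  1P = (14, 18)
  2P = (11, 17)
  3P = (11, 2)
Match found at i = 3.

k = 3


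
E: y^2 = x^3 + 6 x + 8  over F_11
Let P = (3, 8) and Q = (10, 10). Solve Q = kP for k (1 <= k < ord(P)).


Enumerate multiples of P until we hit Q = (10, 10):
  1P = (3, 8)
  2P = (5, 3)
  3P = (1, 9)
  4P = (10, 1)
  5P = (10, 10)
Match found at i = 5.

k = 5


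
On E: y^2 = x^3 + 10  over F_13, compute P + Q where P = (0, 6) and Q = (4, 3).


P != Q, so use the chord formula.
s = (y2 - y1) / (x2 - x1) = (10) / (4) mod 13 = 9
x3 = s^2 - x1 - x2 mod 13 = 9^2 - 0 - 4 = 12
y3 = s (x1 - x3) - y1 mod 13 = 9 * (0 - 12) - 6 = 3

P + Q = (12, 3)


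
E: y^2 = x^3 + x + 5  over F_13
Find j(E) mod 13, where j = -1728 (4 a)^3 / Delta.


Delta = -16(4 a^3 + 27 b^2) mod 13 = 4
-1728 * (4 a)^3 = -1728 * (4*1)^3 mod 13 = 12
j = 12 * 4^(-1) mod 13 = 3

j = 3 (mod 13)


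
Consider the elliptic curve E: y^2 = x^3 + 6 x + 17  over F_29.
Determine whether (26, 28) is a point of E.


Check whether y^2 = x^3 + 6 x + 17 (mod 29) for (x, y) = (26, 28).
LHS: y^2 = 28^2 mod 29 = 1
RHS: x^3 + 6 x + 17 = 26^3 + 6*26 + 17 mod 29 = 1
LHS = RHS

Yes, on the curve


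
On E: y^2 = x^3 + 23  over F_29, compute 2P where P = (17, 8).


Doubling: s = (3 x1^2 + a) / (2 y1)
s = (3*17^2 + 0) / (2*8) mod 29 = 27
x3 = s^2 - 2 x1 mod 29 = 27^2 - 2*17 = 28
y3 = s (x1 - x3) - y1 mod 29 = 27 * (17 - 28) - 8 = 14

2P = (28, 14)


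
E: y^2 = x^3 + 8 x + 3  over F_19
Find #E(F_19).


For each x in F_19, count y with y^2 = x^3 + 8 x + 3 mod 19:
  x = 3: RHS = 16, y in [4, 15]  -> 2 point(s)
  x = 4: RHS = 4, y in [2, 17]  -> 2 point(s)
  x = 5: RHS = 16, y in [4, 15]  -> 2 point(s)
  x = 6: RHS = 1, y in [1, 18]  -> 2 point(s)
  x = 8: RHS = 9, y in [3, 16]  -> 2 point(s)
  x = 9: RHS = 6, y in [5, 14]  -> 2 point(s)
  x = 10: RHS = 0, y in [0]  -> 1 point(s)
  x = 11: RHS = 16, y in [4, 15]  -> 2 point(s)
  x = 13: RHS = 5, y in [9, 10]  -> 2 point(s)
  x = 14: RHS = 9, y in [3, 16]  -> 2 point(s)
  x = 16: RHS = 9, y in [3, 16]  -> 2 point(s)
  x = 17: RHS = 17, y in [6, 13]  -> 2 point(s)
Affine points: 23. Add the point at infinity: total = 24.

#E(F_19) = 24


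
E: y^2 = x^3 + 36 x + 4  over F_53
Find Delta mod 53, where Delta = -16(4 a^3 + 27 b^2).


4 a^3 + 27 b^2 = 4*36^3 + 27*4^2 = 186624 + 432 = 187056
Delta = -16 * (187056) = -2992896
Delta mod 53 = 14

Delta = 14 (mod 53)


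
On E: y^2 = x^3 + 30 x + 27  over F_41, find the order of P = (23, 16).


Compute successive multiples of P until we hit O:
  1P = (23, 16)
  2P = (40, 18)
  3P = (21, 18)
  4P = (39, 0)
  5P = (21, 23)
  6P = (40, 23)
  7P = (23, 25)
  8P = O

ord(P) = 8


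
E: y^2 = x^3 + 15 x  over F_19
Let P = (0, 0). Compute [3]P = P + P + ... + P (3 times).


k = 3 = 11_2 (binary, LSB first: 11)
Double-and-add from P = (0, 0):
  bit 0 = 1: acc = O + (0, 0) = (0, 0)
  bit 1 = 1: acc = (0, 0) + O = (0, 0)

3P = (0, 0)


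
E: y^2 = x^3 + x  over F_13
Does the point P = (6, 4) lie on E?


Check whether y^2 = x^3 + 1 x + 0 (mod 13) for (x, y) = (6, 4).
LHS: y^2 = 4^2 mod 13 = 3
RHS: x^3 + 1 x + 0 = 6^3 + 1*6 + 0 mod 13 = 1
LHS != RHS

No, not on the curve


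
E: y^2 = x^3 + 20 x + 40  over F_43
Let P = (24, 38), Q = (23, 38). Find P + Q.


P != Q, so use the chord formula.
s = (y2 - y1) / (x2 - x1) = (0) / (42) mod 43 = 0
x3 = s^2 - x1 - x2 mod 43 = 0^2 - 24 - 23 = 39
y3 = s (x1 - x3) - y1 mod 43 = 0 * (24 - 39) - 38 = 5

P + Q = (39, 5)


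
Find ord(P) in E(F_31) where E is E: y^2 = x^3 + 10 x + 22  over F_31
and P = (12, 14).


Compute successive multiples of P until we hit O:
  1P = (12, 14)
  2P = (21, 10)
  3P = (7, 1)
  4P = (20, 21)
  5P = (8, 5)
  6P = (18, 19)
  7P = (6, 22)
  8P = (1, 23)
  ... (continuing to 34P)
  34P = O

ord(P) = 34


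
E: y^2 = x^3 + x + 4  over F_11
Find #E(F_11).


For each x in F_11, count y with y^2 = x^3 + 1 x + 4 mod 11:
  x = 0: RHS = 4, y in [2, 9]  -> 2 point(s)
  x = 2: RHS = 3, y in [5, 6]  -> 2 point(s)
  x = 3: RHS = 1, y in [1, 10]  -> 2 point(s)
  x = 9: RHS = 5, y in [4, 7]  -> 2 point(s)
Affine points: 8. Add the point at infinity: total = 9.

#E(F_11) = 9


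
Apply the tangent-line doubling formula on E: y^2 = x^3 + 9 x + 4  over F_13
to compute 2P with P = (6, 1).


Doubling: s = (3 x1^2 + a) / (2 y1)
s = (3*6^2 + 9) / (2*1) mod 13 = 0
x3 = s^2 - 2 x1 mod 13 = 0^2 - 2*6 = 1
y3 = s (x1 - x3) - y1 mod 13 = 0 * (6 - 1) - 1 = 12

2P = (1, 12)


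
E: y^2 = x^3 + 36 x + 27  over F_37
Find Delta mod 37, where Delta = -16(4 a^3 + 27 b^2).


4 a^3 + 27 b^2 = 4*36^3 + 27*27^2 = 186624 + 19683 = 206307
Delta = -16 * (206307) = -3300912
Delta mod 37 = 6

Delta = 6 (mod 37)


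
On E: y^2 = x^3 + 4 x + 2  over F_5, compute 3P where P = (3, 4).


k = 3 = 11_2 (binary, LSB first: 11)
Double-and-add from P = (3, 4):
  bit 0 = 1: acc = O + (3, 4) = (3, 4)
  bit 1 = 1: acc = (3, 4) + (3, 1) = O

3P = O


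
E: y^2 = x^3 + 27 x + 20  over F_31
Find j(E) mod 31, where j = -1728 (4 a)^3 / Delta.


Delta = -16(4 a^3 + 27 b^2) mod 31 = 29
-1728 * (4 a)^3 = -1728 * (4*27)^3 mod 31 = 30
j = 30 * 29^(-1) mod 31 = 16

j = 16 (mod 31)


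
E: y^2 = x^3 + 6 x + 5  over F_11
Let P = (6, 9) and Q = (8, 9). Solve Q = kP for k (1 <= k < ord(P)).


Enumerate multiples of P until we hit Q = (8, 9):
  1P = (6, 9)
  2P = (0, 7)
  3P = (10, 8)
  4P = (4, 7)
  5P = (2, 6)
  6P = (7, 4)
  7P = (1, 10)
  8P = (8, 9)
Match found at i = 8.

k = 8


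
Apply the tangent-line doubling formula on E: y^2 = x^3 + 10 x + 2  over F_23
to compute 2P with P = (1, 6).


Doubling: s = (3 x1^2 + a) / (2 y1)
s = (3*1^2 + 10) / (2*6) mod 23 = 3
x3 = s^2 - 2 x1 mod 23 = 3^2 - 2*1 = 7
y3 = s (x1 - x3) - y1 mod 23 = 3 * (1 - 7) - 6 = 22

2P = (7, 22)


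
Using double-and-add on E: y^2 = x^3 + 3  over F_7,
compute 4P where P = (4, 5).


k = 4 = 100_2 (binary, LSB first: 001)
Double-and-add from P = (4, 5):
  bit 0 = 0: acc unchanged = O
  bit 1 = 0: acc unchanged = O
  bit 2 = 1: acc = O + (2, 2) = (2, 2)

4P = (2, 2)


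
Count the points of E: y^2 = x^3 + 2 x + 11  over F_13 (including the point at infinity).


For each x in F_13, count y with y^2 = x^3 + 2 x + 11 mod 13:
  x = 1: RHS = 1, y in [1, 12]  -> 2 point(s)
  x = 2: RHS = 10, y in [6, 7]  -> 2 point(s)
  x = 5: RHS = 3, y in [4, 9]  -> 2 point(s)
  x = 7: RHS = 4, y in [2, 11]  -> 2 point(s)
  x = 9: RHS = 4, y in [2, 11]  -> 2 point(s)
  x = 10: RHS = 4, y in [2, 11]  -> 2 point(s)
  x = 11: RHS = 12, y in [5, 8]  -> 2 point(s)
Affine points: 14. Add the point at infinity: total = 15.

#E(F_13) = 15


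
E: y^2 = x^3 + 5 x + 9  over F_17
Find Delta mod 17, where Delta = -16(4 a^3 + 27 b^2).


4 a^3 + 27 b^2 = 4*5^3 + 27*9^2 = 500 + 2187 = 2687
Delta = -16 * (2687) = -42992
Delta mod 17 = 1

Delta = 1 (mod 17)


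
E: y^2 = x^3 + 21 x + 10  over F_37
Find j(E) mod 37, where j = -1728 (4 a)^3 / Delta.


Delta = -16(4 a^3 + 27 b^2) mod 37 = 15
-1728 * (4 a)^3 = -1728 * (4*21)^3 mod 37 = 11
j = 11 * 15^(-1) mod 37 = 18

j = 18 (mod 37)


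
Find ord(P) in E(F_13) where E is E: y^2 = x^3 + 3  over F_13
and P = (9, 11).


Compute successive multiples of P until we hit O:
  1P = (9, 11)
  2P = (9, 2)
  3P = O

ord(P) = 3


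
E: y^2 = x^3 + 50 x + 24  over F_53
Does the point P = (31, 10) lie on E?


Check whether y^2 = x^3 + 50 x + 24 (mod 53) for (x, y) = (31, 10).
LHS: y^2 = 10^2 mod 53 = 47
RHS: x^3 + 50 x + 24 = 31^3 + 50*31 + 24 mod 53 = 42
LHS != RHS

No, not on the curve


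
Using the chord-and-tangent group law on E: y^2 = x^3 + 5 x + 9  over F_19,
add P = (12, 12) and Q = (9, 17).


P != Q, so use the chord formula.
s = (y2 - y1) / (x2 - x1) = (5) / (16) mod 19 = 11
x3 = s^2 - x1 - x2 mod 19 = 11^2 - 12 - 9 = 5
y3 = s (x1 - x3) - y1 mod 19 = 11 * (12 - 5) - 12 = 8

P + Q = (5, 8)


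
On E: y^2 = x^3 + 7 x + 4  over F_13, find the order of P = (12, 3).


Compute successive multiples of P until we hit O:
  1P = (12, 3)
  2P = (12, 10)
  3P = O

ord(P) = 3


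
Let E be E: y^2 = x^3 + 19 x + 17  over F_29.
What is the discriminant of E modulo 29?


4 a^3 + 27 b^2 = 4*19^3 + 27*17^2 = 27436 + 7803 = 35239
Delta = -16 * (35239) = -563824
Delta mod 29 = 23

Delta = 23 (mod 29)


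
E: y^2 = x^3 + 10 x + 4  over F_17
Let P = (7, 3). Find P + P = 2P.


Doubling: s = (3 x1^2 + a) / (2 y1)
s = (3*7^2 + 10) / (2*3) mod 17 = 12
x3 = s^2 - 2 x1 mod 17 = 12^2 - 2*7 = 11
y3 = s (x1 - x3) - y1 mod 17 = 12 * (7 - 11) - 3 = 0

2P = (11, 0)


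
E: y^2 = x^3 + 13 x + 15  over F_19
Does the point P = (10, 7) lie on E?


Check whether y^2 = x^3 + 13 x + 15 (mod 19) for (x, y) = (10, 7).
LHS: y^2 = 7^2 mod 19 = 11
RHS: x^3 + 13 x + 15 = 10^3 + 13*10 + 15 mod 19 = 5
LHS != RHS

No, not on the curve


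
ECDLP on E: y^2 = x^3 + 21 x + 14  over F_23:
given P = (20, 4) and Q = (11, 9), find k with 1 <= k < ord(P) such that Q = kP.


Enumerate multiples of P until we hit Q = (11, 9):
  1P = (20, 4)
  2P = (19, 2)
  3P = (11, 14)
  4P = (8, 21)
  5P = (1, 17)
  6P = (14, 4)
  7P = (12, 19)
  8P = (15, 1)
  9P = (4, 1)
  10P = (2, 8)
  11P = (9, 14)
  12P = (3, 14)
  13P = (13, 0)
  14P = (3, 9)
  15P = (9, 9)
  16P = (2, 15)
  17P = (4, 22)
  18P = (15, 22)
  19P = (12, 4)
  20P = (14, 19)
  21P = (1, 6)
  22P = (8, 2)
  23P = (11, 9)
Match found at i = 23.

k = 23


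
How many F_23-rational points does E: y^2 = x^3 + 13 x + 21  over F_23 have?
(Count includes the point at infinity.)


For each x in F_23, count y with y^2 = x^3 + 13 x + 21 mod 23:
  x = 1: RHS = 12, y in [9, 14]  -> 2 point(s)
  x = 2: RHS = 9, y in [3, 20]  -> 2 point(s)
  x = 3: RHS = 18, y in [8, 15]  -> 2 point(s)
  x = 5: RHS = 4, y in [2, 21]  -> 2 point(s)
  x = 6: RHS = 16, y in [4, 19]  -> 2 point(s)
  x = 7: RHS = 18, y in [8, 15]  -> 2 point(s)
  x = 8: RHS = 16, y in [4, 19]  -> 2 point(s)
  x = 9: RHS = 16, y in [4, 19]  -> 2 point(s)
  x = 10: RHS = 1, y in [1, 22]  -> 2 point(s)
  x = 11: RHS = 0, y in [0]  -> 1 point(s)
  x = 13: RHS = 18, y in [8, 15]  -> 2 point(s)
  x = 14: RHS = 3, y in [7, 16]  -> 2 point(s)
  x = 15: RHS = 3, y in [7, 16]  -> 2 point(s)
  x = 16: RHS = 1, y in [1, 22]  -> 2 point(s)
  x = 17: RHS = 3, y in [7, 16]  -> 2 point(s)
  x = 20: RHS = 1, y in [1, 22]  -> 2 point(s)
Affine points: 31. Add the point at infinity: total = 32.

#E(F_23) = 32


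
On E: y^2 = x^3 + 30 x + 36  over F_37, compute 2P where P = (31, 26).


k = 2 = 10_2 (binary, LSB first: 01)
Double-and-add from P = (31, 26):
  bit 0 = 0: acc unchanged = O
  bit 1 = 1: acc = O + (33, 0) = (33, 0)

2P = (33, 0)


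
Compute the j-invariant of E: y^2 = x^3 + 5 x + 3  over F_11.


Delta = -16(4 a^3 + 27 b^2) mod 11 = 3
-1728 * (4 a)^3 = -1728 * (4*5)^3 mod 11 = 8
j = 8 * 3^(-1) mod 11 = 10

j = 10 (mod 11)


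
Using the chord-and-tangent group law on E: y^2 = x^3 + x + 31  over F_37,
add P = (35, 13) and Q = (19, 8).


P != Q, so use the chord formula.
s = (y2 - y1) / (x2 - x1) = (32) / (21) mod 37 = 35
x3 = s^2 - x1 - x2 mod 37 = 35^2 - 35 - 19 = 24
y3 = s (x1 - x3) - y1 mod 37 = 35 * (35 - 24) - 13 = 2

P + Q = (24, 2)


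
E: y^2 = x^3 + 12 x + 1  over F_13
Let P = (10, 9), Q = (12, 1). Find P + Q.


P != Q, so use the chord formula.
s = (y2 - y1) / (x2 - x1) = (5) / (2) mod 13 = 9
x3 = s^2 - x1 - x2 mod 13 = 9^2 - 10 - 12 = 7
y3 = s (x1 - x3) - y1 mod 13 = 9 * (10 - 7) - 9 = 5

P + Q = (7, 5)


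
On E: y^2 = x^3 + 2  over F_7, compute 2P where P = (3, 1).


Doubling: s = (3 x1^2 + a) / (2 y1)
s = (3*3^2 + 0) / (2*1) mod 7 = 3
x3 = s^2 - 2 x1 mod 7 = 3^2 - 2*3 = 3
y3 = s (x1 - x3) - y1 mod 7 = 3 * (3 - 3) - 1 = 6

2P = (3, 6)


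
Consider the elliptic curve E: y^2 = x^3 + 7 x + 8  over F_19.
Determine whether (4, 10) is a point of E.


Check whether y^2 = x^3 + 7 x + 8 (mod 19) for (x, y) = (4, 10).
LHS: y^2 = 10^2 mod 19 = 5
RHS: x^3 + 7 x + 8 = 4^3 + 7*4 + 8 mod 19 = 5
LHS = RHS

Yes, on the curve


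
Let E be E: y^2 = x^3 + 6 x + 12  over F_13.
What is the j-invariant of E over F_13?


Delta = -16(4 a^3 + 27 b^2) mod 13 = 5
-1728 * (4 a)^3 = -1728 * (4*6)^3 mod 13 = 5
j = 5 * 5^(-1) mod 13 = 1

j = 1 (mod 13)


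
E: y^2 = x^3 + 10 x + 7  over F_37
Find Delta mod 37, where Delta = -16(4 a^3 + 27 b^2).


4 a^3 + 27 b^2 = 4*10^3 + 27*7^2 = 4000 + 1323 = 5323
Delta = -16 * (5323) = -85168
Delta mod 37 = 6

Delta = 6 (mod 37)


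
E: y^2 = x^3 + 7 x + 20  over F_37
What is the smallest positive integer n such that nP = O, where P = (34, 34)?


Compute successive multiples of P until we hit O:
  1P = (34, 34)
  2P = (34, 3)
  3P = O

ord(P) = 3


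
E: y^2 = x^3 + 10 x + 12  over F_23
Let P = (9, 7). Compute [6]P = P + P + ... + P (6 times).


k = 6 = 110_2 (binary, LSB first: 011)
Double-and-add from P = (9, 7):
  bit 0 = 0: acc unchanged = O
  bit 1 = 1: acc = O + (5, 16) = (5, 16)
  bit 2 = 1: acc = (5, 16) + (19, 0) = (5, 7)

6P = (5, 7)


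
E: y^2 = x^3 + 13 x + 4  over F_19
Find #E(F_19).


For each x in F_19, count y with y^2 = x^3 + 13 x + 4 mod 19:
  x = 0: RHS = 4, y in [2, 17]  -> 2 point(s)
  x = 2: RHS = 0, y in [0]  -> 1 point(s)
  x = 4: RHS = 6, y in [5, 14]  -> 2 point(s)
  x = 5: RHS = 4, y in [2, 17]  -> 2 point(s)
  x = 7: RHS = 1, y in [1, 18]  -> 2 point(s)
  x = 12: RHS = 7, y in [8, 11]  -> 2 point(s)
  x = 14: RHS = 4, y in [2, 17]  -> 2 point(s)
  x = 18: RHS = 9, y in [3, 16]  -> 2 point(s)
Affine points: 15. Add the point at infinity: total = 16.

#E(F_19) = 16


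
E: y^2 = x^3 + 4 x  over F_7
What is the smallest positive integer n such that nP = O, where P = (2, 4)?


Compute successive multiples of P until we hit O:
  1P = (2, 4)
  2P = (0, 0)
  3P = (2, 3)
  4P = O

ord(P) = 4


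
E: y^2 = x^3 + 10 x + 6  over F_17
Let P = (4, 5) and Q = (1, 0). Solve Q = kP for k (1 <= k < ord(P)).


Enumerate multiples of P until we hit Q = (1, 0):
  1P = (4, 5)
  2P = (10, 1)
  3P = (11, 11)
  4P = (1, 0)
Match found at i = 4.

k = 4


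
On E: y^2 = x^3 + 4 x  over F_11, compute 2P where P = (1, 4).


Doubling: s = (3 x1^2 + a) / (2 y1)
s = (3*1^2 + 4) / (2*4) mod 11 = 5
x3 = s^2 - 2 x1 mod 11 = 5^2 - 2*1 = 1
y3 = s (x1 - x3) - y1 mod 11 = 5 * (1 - 1) - 4 = 7

2P = (1, 7)


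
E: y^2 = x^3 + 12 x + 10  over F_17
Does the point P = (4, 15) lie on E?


Check whether y^2 = x^3 + 12 x + 10 (mod 17) for (x, y) = (4, 15).
LHS: y^2 = 15^2 mod 17 = 4
RHS: x^3 + 12 x + 10 = 4^3 + 12*4 + 10 mod 17 = 3
LHS != RHS

No, not on the curve


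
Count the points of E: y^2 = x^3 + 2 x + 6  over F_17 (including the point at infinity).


For each x in F_17, count y with y^2 = x^3 + 2 x + 6 mod 17:
  x = 1: RHS = 9, y in [3, 14]  -> 2 point(s)
  x = 2: RHS = 1, y in [1, 16]  -> 2 point(s)
  x = 6: RHS = 13, y in [8, 9]  -> 2 point(s)
  x = 11: RHS = 16, y in [4, 13]  -> 2 point(s)
  x = 13: RHS = 2, y in [6, 11]  -> 2 point(s)
Affine points: 10. Add the point at infinity: total = 11.

#E(F_17) = 11


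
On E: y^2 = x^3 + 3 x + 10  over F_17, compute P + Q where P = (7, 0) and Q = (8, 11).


P != Q, so use the chord formula.
s = (y2 - y1) / (x2 - x1) = (11) / (1) mod 17 = 11
x3 = s^2 - x1 - x2 mod 17 = 11^2 - 7 - 8 = 4
y3 = s (x1 - x3) - y1 mod 17 = 11 * (7 - 4) - 0 = 16

P + Q = (4, 16)


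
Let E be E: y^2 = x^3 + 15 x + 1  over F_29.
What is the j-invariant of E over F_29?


Delta = -16(4 a^3 + 27 b^2) mod 29 = 24
-1728 * (4 a)^3 = -1728 * (4*15)^3 mod 29 = 9
j = 9 * 24^(-1) mod 29 = 4

j = 4 (mod 29)


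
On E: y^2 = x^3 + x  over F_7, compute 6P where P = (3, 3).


k = 6 = 110_2 (binary, LSB first: 011)
Double-and-add from P = (3, 3):
  bit 0 = 0: acc unchanged = O
  bit 1 = 1: acc = O + (1, 4) = (1, 4)
  bit 2 = 1: acc = (1, 4) + (0, 0) = (1, 3)

6P = (1, 3)


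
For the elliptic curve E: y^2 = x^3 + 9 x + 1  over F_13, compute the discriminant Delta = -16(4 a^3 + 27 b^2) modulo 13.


4 a^3 + 27 b^2 = 4*9^3 + 27*1^2 = 2916 + 27 = 2943
Delta = -16 * (2943) = -47088
Delta mod 13 = 11

Delta = 11 (mod 13)


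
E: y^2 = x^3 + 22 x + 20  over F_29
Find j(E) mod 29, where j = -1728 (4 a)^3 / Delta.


Delta = -16(4 a^3 + 27 b^2) mod 29 = 10
-1728 * (4 a)^3 = -1728 * (4*22)^3 mod 29 = 12
j = 12 * 10^(-1) mod 29 = 7

j = 7 (mod 29)


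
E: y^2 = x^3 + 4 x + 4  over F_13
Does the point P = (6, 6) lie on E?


Check whether y^2 = x^3 + 4 x + 4 (mod 13) for (x, y) = (6, 6).
LHS: y^2 = 6^2 mod 13 = 10
RHS: x^3 + 4 x + 4 = 6^3 + 4*6 + 4 mod 13 = 10
LHS = RHS

Yes, on the curve


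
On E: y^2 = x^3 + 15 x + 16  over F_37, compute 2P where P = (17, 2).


Doubling: s = (3 x1^2 + a) / (2 y1)
s = (3*17^2 + 15) / (2*2) mod 37 = 17
x3 = s^2 - 2 x1 mod 37 = 17^2 - 2*17 = 33
y3 = s (x1 - x3) - y1 mod 37 = 17 * (17 - 33) - 2 = 22

2P = (33, 22)


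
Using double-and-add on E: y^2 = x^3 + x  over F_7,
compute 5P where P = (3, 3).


k = 5 = 101_2 (binary, LSB first: 101)
Double-and-add from P = (3, 3):
  bit 0 = 1: acc = O + (3, 3) = (3, 3)
  bit 1 = 0: acc unchanged = (3, 3)
  bit 2 = 1: acc = (3, 3) + (0, 0) = (5, 2)

5P = (5, 2)


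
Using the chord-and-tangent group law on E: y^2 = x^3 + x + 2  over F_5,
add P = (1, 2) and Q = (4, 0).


P != Q, so use the chord formula.
s = (y2 - y1) / (x2 - x1) = (3) / (3) mod 5 = 1
x3 = s^2 - x1 - x2 mod 5 = 1^2 - 1 - 4 = 1
y3 = s (x1 - x3) - y1 mod 5 = 1 * (1 - 1) - 2 = 3

P + Q = (1, 3)


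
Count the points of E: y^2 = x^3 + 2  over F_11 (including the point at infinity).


For each x in F_11, count y with y^2 = x^3 + 0 x + 2 mod 11:
  x = 1: RHS = 3, y in [5, 6]  -> 2 point(s)
  x = 4: RHS = 0, y in [0]  -> 1 point(s)
  x = 6: RHS = 9, y in [3, 8]  -> 2 point(s)
  x = 7: RHS = 4, y in [2, 9]  -> 2 point(s)
  x = 9: RHS = 5, y in [4, 7]  -> 2 point(s)
  x = 10: RHS = 1, y in [1, 10]  -> 2 point(s)
Affine points: 11. Add the point at infinity: total = 12.

#E(F_11) = 12


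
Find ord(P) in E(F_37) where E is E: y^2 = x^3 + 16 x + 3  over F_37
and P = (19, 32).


Compute successive multiples of P until we hit O:
  1P = (19, 32)
  2P = (25, 28)
  3P = (14, 14)
  4P = (14, 23)
  5P = (25, 9)
  6P = (19, 5)
  7P = O

ord(P) = 7


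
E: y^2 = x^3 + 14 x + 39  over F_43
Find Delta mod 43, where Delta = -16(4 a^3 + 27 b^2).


4 a^3 + 27 b^2 = 4*14^3 + 27*39^2 = 10976 + 41067 = 52043
Delta = -16 * (52043) = -832688
Delta mod 43 = 7

Delta = 7 (mod 43)


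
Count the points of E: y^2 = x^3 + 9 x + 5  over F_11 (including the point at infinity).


For each x in F_11, count y with y^2 = x^3 + 9 x + 5 mod 11:
  x = 0: RHS = 5, y in [4, 7]  -> 2 point(s)
  x = 1: RHS = 4, y in [2, 9]  -> 2 point(s)
  x = 2: RHS = 9, y in [3, 8]  -> 2 point(s)
  x = 3: RHS = 4, y in [2, 9]  -> 2 point(s)
  x = 6: RHS = 0, y in [0]  -> 1 point(s)
  x = 7: RHS = 4, y in [2, 9]  -> 2 point(s)
  x = 9: RHS = 1, y in [1, 10]  -> 2 point(s)
Affine points: 13. Add the point at infinity: total = 14.

#E(F_11) = 14


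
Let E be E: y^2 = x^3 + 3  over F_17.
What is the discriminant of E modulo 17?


4 a^3 + 27 b^2 = 4*0^3 + 27*3^2 = 0 + 243 = 243
Delta = -16 * (243) = -3888
Delta mod 17 = 5

Delta = 5 (mod 17)


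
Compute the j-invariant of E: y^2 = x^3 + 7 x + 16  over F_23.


Delta = -16(4 a^3 + 27 b^2) mod 23 = 5
-1728 * (4 a)^3 = -1728 * (4*7)^3 mod 23 = 16
j = 16 * 5^(-1) mod 23 = 17

j = 17 (mod 23)


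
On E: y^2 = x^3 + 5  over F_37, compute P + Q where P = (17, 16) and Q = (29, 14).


P != Q, so use the chord formula.
s = (y2 - y1) / (x2 - x1) = (35) / (12) mod 37 = 6
x3 = s^2 - x1 - x2 mod 37 = 6^2 - 17 - 29 = 27
y3 = s (x1 - x3) - y1 mod 37 = 6 * (17 - 27) - 16 = 35

P + Q = (27, 35)


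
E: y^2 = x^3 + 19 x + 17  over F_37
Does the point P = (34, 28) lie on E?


Check whether y^2 = x^3 + 19 x + 17 (mod 37) for (x, y) = (34, 28).
LHS: y^2 = 28^2 mod 37 = 7
RHS: x^3 + 19 x + 17 = 34^3 + 19*34 + 17 mod 37 = 7
LHS = RHS

Yes, on the curve


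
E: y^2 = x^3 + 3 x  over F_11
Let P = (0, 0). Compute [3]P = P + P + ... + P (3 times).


k = 3 = 11_2 (binary, LSB first: 11)
Double-and-add from P = (0, 0):
  bit 0 = 1: acc = O + (0, 0) = (0, 0)
  bit 1 = 1: acc = (0, 0) + O = (0, 0)

3P = (0, 0)


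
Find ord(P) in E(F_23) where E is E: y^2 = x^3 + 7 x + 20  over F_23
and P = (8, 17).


Compute successive multiples of P until we hit O:
  1P = (8, 17)
  2P = (10, 20)
  3P = (13, 10)
  4P = (15, 2)
  5P = (6, 5)
  6P = (22, 14)
  7P = (11, 5)
  8P = (20, 8)
  ... (continuing to 17P)
  17P = O

ord(P) = 17


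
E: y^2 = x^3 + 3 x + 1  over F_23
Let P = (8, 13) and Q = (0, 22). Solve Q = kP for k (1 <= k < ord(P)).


Enumerate multiples of P until we hit Q = (0, 22):
  1P = (8, 13)
  2P = (0, 1)
  3P = (0, 22)
Match found at i = 3.

k = 3


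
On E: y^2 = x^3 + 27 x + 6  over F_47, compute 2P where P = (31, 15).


Doubling: s = (3 x1^2 + a) / (2 y1)
s = (3*31^2 + 27) / (2*15) mod 47 = 3
x3 = s^2 - 2 x1 mod 47 = 3^2 - 2*31 = 41
y3 = s (x1 - x3) - y1 mod 47 = 3 * (31 - 41) - 15 = 2

2P = (41, 2)


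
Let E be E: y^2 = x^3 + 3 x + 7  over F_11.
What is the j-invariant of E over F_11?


Delta = -16(4 a^3 + 27 b^2) mod 11 = 6
-1728 * (4 a)^3 = -1728 * (4*3)^3 mod 11 = 10
j = 10 * 6^(-1) mod 11 = 9

j = 9 (mod 11)
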